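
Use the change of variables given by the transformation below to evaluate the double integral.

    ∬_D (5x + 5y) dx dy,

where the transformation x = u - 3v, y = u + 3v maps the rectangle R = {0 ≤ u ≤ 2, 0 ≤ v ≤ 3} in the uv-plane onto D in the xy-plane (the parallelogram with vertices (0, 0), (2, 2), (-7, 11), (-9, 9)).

Compute the Jacobian determinant of (x, y) with respect to (u, v):

    ∂(x,y)/∂(u,v) = | 1  -3 | = (1)(3) - (-3)(1) = 6.
                   | 1  3 |

Its absolute value is |J| = 6 (the area scaling factor).

Substituting x = u - 3v, y = u + 3v into the integrand,

    5x + 5y → 10u,

so the integral becomes

    ∬_R (10u) · |J| du dv = ∫_0^2 ∫_0^3 (60u) dv du.

Inner (v): 180u.
Outer (u): 360.

Therefore ∬_D (5x + 5y) dx dy = 360.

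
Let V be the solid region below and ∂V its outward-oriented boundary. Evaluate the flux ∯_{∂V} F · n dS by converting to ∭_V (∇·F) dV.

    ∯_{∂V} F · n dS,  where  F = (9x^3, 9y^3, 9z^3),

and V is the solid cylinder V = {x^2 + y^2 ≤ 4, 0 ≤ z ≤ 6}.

By the divergence theorem,

    ∯_{∂V} F · n dS = ∭_V (∇ · F) dV.

Compute the divergence:
    ∇ · F = ∂F_x/∂x + ∂F_y/∂y + ∂F_z/∂z = 27x^2 + 27y^2 + 27z^2.

In cylindrical coordinates, x = r cos(θ), y = r sin(θ), z = z, dV = r dr dθ dz, with 0 ≤ r ≤ 2, 0 ≤ θ ≤ 2π, 0 ≤ z ≤ 6.

The integrand, after substitution and multiplying by the volume element, becomes (27r^2 + 27z^2) · r, so

    ∭_V (∇·F) dV = ∫_0^{2π} ∫_0^{2} ∫_0^{6} (27r^2 + 27z^2) · r dz dr dθ.

Inner (z from 0 to 6): 162r (r^2 + 12).
Middle (r from 0 to 2): 4536.
Outer (θ from 0 to 2π): 9072π.

Therefore ∯_{∂V} F · n dS = 9072π.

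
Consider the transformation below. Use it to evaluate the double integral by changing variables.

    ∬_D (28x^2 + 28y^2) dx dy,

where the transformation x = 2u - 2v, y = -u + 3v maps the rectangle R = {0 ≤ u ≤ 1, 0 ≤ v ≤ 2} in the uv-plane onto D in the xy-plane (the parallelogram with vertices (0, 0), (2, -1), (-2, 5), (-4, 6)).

Compute the Jacobian determinant of (x, y) with respect to (u, v):

    ∂(x,y)/∂(u,v) = | 2  -2 | = (2)(3) - (-2)(-1) = 4.
                   | -1  3 |

Its absolute value is |J| = 4 (the area scaling factor).

Substituting x = 2u - 2v, y = -u + 3v into the integrand,

    28x^2 + 28y^2 → 140u^2 - 392u v + 364v^2,

so the integral becomes

    ∬_R (140u^2 - 392u v + 364v^2) · |J| du dv = ∫_0^1 ∫_0^2 (560u^2 - 1568u v + 1456v^2) dv du.

Inner (v): 1120u^2 - 3136u + 11648/3.
Outer (u): 2688.

Therefore ∬_D (28x^2 + 28y^2) dx dy = 2688.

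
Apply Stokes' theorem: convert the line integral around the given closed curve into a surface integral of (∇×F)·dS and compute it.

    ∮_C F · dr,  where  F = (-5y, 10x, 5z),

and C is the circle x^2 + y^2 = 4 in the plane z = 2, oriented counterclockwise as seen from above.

Let S be the flat disk x^2 + y^2 ≤ 4 in the plane z = 2, with upward unit normal n̂ = ẑ. By Stokes' theorem,

    ∮_C F · dr = ∬_S (∇ × F) · n̂ dS = ∬_D (curl F)_z dA,

where D is the disk x^2 + y^2 ≤ 4.

Compute the curl of F = (-5y, 10x, 5z):
    (∇ × F)_x = ∂F_z/∂y - ∂F_y/∂z = 0,
    (∇ × F)_y = ∂F_x/∂z - ∂F_z/∂x = 0,
    (∇ × F)_z = ∂F_y/∂x - ∂F_x/∂y = 15.

On z = 2, (curl F)_z = 15.

Convert to polar (x = r cos θ, y = r sin θ, dA = r dr dθ); the integrand becomes 15, so

    ∬_D (curl F)_z dA = ∫_0^{2π} ∫_0^{2} (15) · r dr dθ.

Inner (r from 0 to 2): 30.
Outer (θ from 0 to 2π): 60π.

Therefore ∮_C F · dr = 60π.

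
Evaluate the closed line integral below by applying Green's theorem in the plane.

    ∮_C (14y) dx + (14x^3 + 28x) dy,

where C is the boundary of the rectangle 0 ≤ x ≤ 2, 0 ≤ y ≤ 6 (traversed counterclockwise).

Green's theorem converts the closed line integral into a double integral over the enclosed region D:

    ∮_C P dx + Q dy = ∬_D (∂Q/∂x - ∂P/∂y) dA.

Here P = 14y, Q = 14x^3 + 28x, so

    ∂Q/∂x = 42x^2 + 28,    ∂P/∂y = 14,
    ∂Q/∂x - ∂P/∂y = 42x^2 + 14.

D is the region 0 ≤ x ≤ 2, 0 ≤ y ≤ 6. Evaluating the double integral:

    ∬_D (42x^2 + 14) dA = ∫_0^{2} ∫_0^{6} (42x^2 + 14) dy dx.

Inner (y from 0 to 6): 252x^2 + 84.
Outer (x from 0 to 2): 840.

Therefore ∮_C P dx + Q dy = 840.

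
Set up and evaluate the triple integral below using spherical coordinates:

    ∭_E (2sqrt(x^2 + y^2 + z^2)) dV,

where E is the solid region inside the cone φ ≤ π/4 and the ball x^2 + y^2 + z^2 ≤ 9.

In spherical coordinates, x = ρ sin(φ) cos(θ), y = ρ sin(φ) sin(θ), z = ρ cos(φ), and dV = ρ^2 sin(φ) dρ dφ dθ.

The integrand becomes 2ρ, so

    ∭_E (2sqrt(x^2 + y^2 + z^2)) dV = ∫_{0}^{2π} ∫_{0}^{π/4} ∫_{0}^{3} (2ρ) · ρ^2 sin(φ) dρ dφ dθ.

Inner (ρ): 81sin(φ)/2.
Middle (φ): 81/2 - 81sqrt(2)/4.
Outer (θ): 81π (2 - sqrt(2))/2.

Therefore the triple integral equals 81π (2 - sqrt(2))/2.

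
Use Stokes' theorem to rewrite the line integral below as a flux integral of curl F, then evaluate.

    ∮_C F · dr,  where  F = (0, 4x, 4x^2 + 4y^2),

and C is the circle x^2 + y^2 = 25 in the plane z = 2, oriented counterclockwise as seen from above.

Let S be the flat disk x^2 + y^2 ≤ 25 in the plane z = 2, with upward unit normal n̂ = ẑ. By Stokes' theorem,

    ∮_C F · dr = ∬_S (∇ × F) · n̂ dS = ∬_D (curl F)_z dA,

where D is the disk x^2 + y^2 ≤ 25.

Compute the curl of F = (0, 4x, 4x^2 + 4y^2):
    (∇ × F)_x = ∂F_z/∂y - ∂F_y/∂z = 8y,
    (∇ × F)_y = ∂F_x/∂z - ∂F_z/∂x = -8x,
    (∇ × F)_z = ∂F_y/∂x - ∂F_x/∂y = 4.

On z = 2, (curl F)_z = 4.

Convert to polar (x = r cos θ, y = r sin θ, dA = r dr dθ); the integrand becomes 4, so

    ∬_D (curl F)_z dA = ∫_0^{2π} ∫_0^{5} (4) · r dr dθ.

Inner (r from 0 to 5): 50.
Outer (θ from 0 to 2π): 100π.

Therefore ∮_C F · dr = 100π.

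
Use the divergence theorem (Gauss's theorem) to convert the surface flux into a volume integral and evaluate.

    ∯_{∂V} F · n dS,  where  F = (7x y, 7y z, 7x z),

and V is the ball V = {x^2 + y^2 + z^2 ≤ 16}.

By the divergence theorem,

    ∯_{∂V} F · n dS = ∭_V (∇ · F) dV.

Compute the divergence:
    ∇ · F = ∂F_x/∂x + ∂F_y/∂y + ∂F_z/∂z = 7y + 7z + 7x = 7x + 7y + 7z.

In spherical coordinates, x = ρ sin(φ) cos(θ), y = ρ sin(φ) sin(θ), z = ρ cos(φ), dV = ρ^2 sin(φ) dρ dφ dθ, with 0 ≤ ρ ≤ 4, 0 ≤ φ ≤ π, 0 ≤ θ ≤ 2π.

The integrand, after substitution and multiplying by the volume element, becomes (7ρ (sqrt(2)sin(φ)sin(θ + π/4) + cos(φ))) · ρ^2 sin(φ), so

    ∭_V (∇·F) dV = ∫_0^{2π} ∫_0^{π} ∫_0^{4} (7ρ (sqrt(2)sin(φ)sin(θ + π/4) + cos(φ))) · ρ^2 sin(φ) dρ dφ dθ.

Inner (ρ from 0 to 4): 448(sqrt(2)sin(φ)sin(θ + π/4) + cos(φ))sin(φ).
Middle (φ from 0 to π): 224sqrt(2)π sin(θ + π/4).
Outer (θ from 0 to 2π): 0.

Therefore ∯_{∂V} F · n dS = 0.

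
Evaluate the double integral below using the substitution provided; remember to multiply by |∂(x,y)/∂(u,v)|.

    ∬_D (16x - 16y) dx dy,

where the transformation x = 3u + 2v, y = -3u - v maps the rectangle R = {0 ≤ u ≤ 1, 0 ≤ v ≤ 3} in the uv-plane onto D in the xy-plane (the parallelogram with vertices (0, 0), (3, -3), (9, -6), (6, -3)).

Compute the Jacobian determinant of (x, y) with respect to (u, v):

    ∂(x,y)/∂(u,v) = | 3  2 | = (3)(-1) - (2)(-3) = 3.
                   | -3  -1 |

Its absolute value is |J| = 3 (the area scaling factor).

Substituting x = 3u + 2v, y = -3u - v into the integrand,

    16x - 16y → 96u + 48v,

so the integral becomes

    ∬_R (96u + 48v) · |J| du dv = ∫_0^1 ∫_0^3 (288u + 144v) dv du.

Inner (v): 864u + 648.
Outer (u): 1080.

Therefore ∬_D (16x - 16y) dx dy = 1080.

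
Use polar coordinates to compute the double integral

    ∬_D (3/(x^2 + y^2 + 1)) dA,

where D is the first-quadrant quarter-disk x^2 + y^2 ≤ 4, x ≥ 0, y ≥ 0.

The region D is 0 ≤ r ≤ 2, 0 ≤ θ ≤ π/2 in polar coordinates, where x = r cos(θ), y = r sin(θ), and dA = r dr dθ.

Under the substitution, the integrand becomes 3/(r^2 + 1), so

    ∬_D (3/(x^2 + y^2 + 1)) dA = ∫_{0}^{π/2} ∫_{0}^{2} (3/(r^2 + 1)) · r dr dθ.

Inner integral (in r): ∫_{0}^{2} (3/(r^2 + 1)) · r dr = 3log(5)/2.

Outer integral (in θ): ∫_{0}^{π/2} (3log(5)/2) dθ = 3π log(5)/4.

Therefore ∬_D (3/(x^2 + y^2 + 1)) dA = 3π log(5)/4.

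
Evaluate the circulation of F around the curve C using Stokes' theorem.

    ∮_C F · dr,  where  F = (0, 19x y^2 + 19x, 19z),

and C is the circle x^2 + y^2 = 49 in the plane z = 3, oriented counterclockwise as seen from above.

Let S be the flat disk x^2 + y^2 ≤ 49 in the plane z = 3, with upward unit normal n̂ = ẑ. By Stokes' theorem,

    ∮_C F · dr = ∬_S (∇ × F) · n̂ dS = ∬_D (curl F)_z dA,

where D is the disk x^2 + y^2 ≤ 49.

Compute the curl of F = (0, 19x y^2 + 19x, 19z):
    (∇ × F)_x = ∂F_z/∂y - ∂F_y/∂z = 0,
    (∇ × F)_y = ∂F_x/∂z - ∂F_z/∂x = 0,
    (∇ × F)_z = ∂F_y/∂x - ∂F_x/∂y = 19y^2 + 19.

On z = 3, (curl F)_z = 19y^2 + 19.

Convert to polar (x = r cos θ, y = r sin θ, dA = r dr dθ); the integrand becomes 19r^2sin(θ)^2 + 19, so

    ∬_D (curl F)_z dA = ∫_0^{2π} ∫_0^{7} (19r^2sin(θ)^2 + 19) · r dr dθ.

Inner (r from 0 to 7): 45619sin(θ)^2/4 + 931/2.
Outer (θ from 0 to 2π): 49343π/4.

Therefore ∮_C F · dr = 49343π/4.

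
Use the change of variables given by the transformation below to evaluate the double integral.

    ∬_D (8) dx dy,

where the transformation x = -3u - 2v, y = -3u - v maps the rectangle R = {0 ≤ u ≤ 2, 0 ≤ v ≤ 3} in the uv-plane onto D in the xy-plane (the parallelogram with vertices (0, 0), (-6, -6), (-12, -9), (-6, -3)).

Compute the Jacobian determinant of (x, y) with respect to (u, v):

    ∂(x,y)/∂(u,v) = | -3  -2 | = (-3)(-1) - (-2)(-3) = -3.
                   | -3  -1 |

Its absolute value is |J| = 3 (the area scaling factor).

Substituting x = -3u - 2v, y = -3u - v into the integrand,

    8 → 8,

so the integral becomes

    ∬_R (8) · |J| du dv = ∫_0^2 ∫_0^3 (24) dv du.

Inner (v): 72.
Outer (u): 144.

Therefore ∬_D (8) dx dy = 144.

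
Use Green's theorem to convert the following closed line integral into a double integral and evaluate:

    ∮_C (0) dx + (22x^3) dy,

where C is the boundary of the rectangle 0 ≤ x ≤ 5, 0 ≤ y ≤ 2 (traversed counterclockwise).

Green's theorem converts the closed line integral into a double integral over the enclosed region D:

    ∮_C P dx + Q dy = ∬_D (∂Q/∂x - ∂P/∂y) dA.

Here P = 0, Q = 22x^3, so

    ∂Q/∂x = 66x^2,    ∂P/∂y = 0,
    ∂Q/∂x - ∂P/∂y = 66x^2.

D is the region 0 ≤ x ≤ 5, 0 ≤ y ≤ 2. Evaluating the double integral:

    ∬_D (66x^2) dA = ∫_0^{5} ∫_0^{2} (66x^2) dy dx.

Inner (y from 0 to 2): 132x^2.
Outer (x from 0 to 5): 5500.

Therefore ∮_C P dx + Q dy = 5500.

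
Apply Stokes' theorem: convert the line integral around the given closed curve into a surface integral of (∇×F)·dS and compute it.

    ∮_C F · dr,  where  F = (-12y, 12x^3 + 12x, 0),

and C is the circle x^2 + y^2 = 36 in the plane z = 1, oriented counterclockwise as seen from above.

Let S be the flat disk x^2 + y^2 ≤ 36 in the plane z = 1, with upward unit normal n̂ = ẑ. By Stokes' theorem,

    ∮_C F · dr = ∬_S (∇ × F) · n̂ dS = ∬_D (curl F)_z dA,

where D is the disk x^2 + y^2 ≤ 36.

Compute the curl of F = (-12y, 12x^3 + 12x, 0):
    (∇ × F)_x = ∂F_z/∂y - ∂F_y/∂z = 0,
    (∇ × F)_y = ∂F_x/∂z - ∂F_z/∂x = 0,
    (∇ × F)_z = ∂F_y/∂x - ∂F_x/∂y = 36x^2 + 24.

On z = 1, (curl F)_z = 36x^2 + 24.

Convert to polar (x = r cos θ, y = r sin θ, dA = r dr dθ); the integrand becomes 36r^2cos(θ)^2 + 24, so

    ∬_D (curl F)_z dA = ∫_0^{2π} ∫_0^{6} (36r^2cos(θ)^2 + 24) · r dr dθ.

Inner (r from 0 to 6): 11664cos(θ)^2 + 432.
Outer (θ from 0 to 2π): 12528π.

Therefore ∮_C F · dr = 12528π.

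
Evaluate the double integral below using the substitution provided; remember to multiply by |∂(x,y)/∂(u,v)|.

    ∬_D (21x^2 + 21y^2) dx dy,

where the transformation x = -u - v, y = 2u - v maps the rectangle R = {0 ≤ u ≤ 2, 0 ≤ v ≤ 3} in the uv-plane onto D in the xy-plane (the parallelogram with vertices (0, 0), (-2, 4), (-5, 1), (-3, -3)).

Compute the Jacobian determinant of (x, y) with respect to (u, v):

    ∂(x,y)/∂(u,v) = | -1  -1 | = (-1)(-1) - (-1)(2) = 3.
                   | 2  -1 |

Its absolute value is |J| = 3 (the area scaling factor).

Substituting x = -u - v, y = 2u - v into the integrand,

    21x^2 + 21y^2 → 105u^2 - 42u v + 42v^2,

so the integral becomes

    ∬_R (105u^2 - 42u v + 42v^2) · |J| du dv = ∫_0^2 ∫_0^3 (315u^2 - 126u v + 126v^2) dv du.

Inner (v): 945u^2 - 567u + 1134.
Outer (u): 3654.

Therefore ∬_D (21x^2 + 21y^2) dx dy = 3654.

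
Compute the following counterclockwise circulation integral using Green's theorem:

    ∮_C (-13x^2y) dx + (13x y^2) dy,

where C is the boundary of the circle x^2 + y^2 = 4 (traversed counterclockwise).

Green's theorem converts the closed line integral into a double integral over the enclosed region D:

    ∮_C P dx + Q dy = ∬_D (∂Q/∂x - ∂P/∂y) dA.

Here P = -13x^2y, Q = 13x y^2, so

    ∂Q/∂x = 13y^2,    ∂P/∂y = -13x^2,
    ∂Q/∂x - ∂P/∂y = 13x^2 + 13y^2.

D is the region x^2 + y^2 ≤ 4. Evaluating the double integral:

In polar coordinates (x = r cos θ, y = r sin θ, dA = r dr dθ) the integrand becomes 13r^2, so

    ∬_D (13x^2 + 13y^2) dA = ∫_0^{2π} ∫_0^{2} (13r^2) · r dr dθ.

Inner (r from 0 to 2): 52.
Outer (θ from 0 to 2π): 104π.

Therefore ∮_C P dx + Q dy = 104π.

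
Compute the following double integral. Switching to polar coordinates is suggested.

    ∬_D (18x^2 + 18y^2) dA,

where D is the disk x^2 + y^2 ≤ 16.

The region D is 0 ≤ r ≤ 4, 0 ≤ θ ≤ 2π in polar coordinates, where x = r cos(θ), y = r sin(θ), and dA = r dr dθ.

Under the substitution, the integrand becomes 18r^2, so

    ∬_D (18x^2 + 18y^2) dA = ∫_{0}^{2π} ∫_{0}^{4} (18r^2) · r dr dθ.

Inner integral (in r): ∫_{0}^{4} (18r^2) · r dr = 1152.

Outer integral (in θ): ∫_{0}^{2π} (1152) dθ = 2304π.

Therefore ∬_D (18x^2 + 18y^2) dA = 2304π.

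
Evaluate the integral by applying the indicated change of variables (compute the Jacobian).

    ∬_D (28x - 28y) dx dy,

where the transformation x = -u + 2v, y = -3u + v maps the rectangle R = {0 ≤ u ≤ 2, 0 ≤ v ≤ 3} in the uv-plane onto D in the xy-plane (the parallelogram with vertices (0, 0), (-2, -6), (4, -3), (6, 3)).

Compute the Jacobian determinant of (x, y) with respect to (u, v):

    ∂(x,y)/∂(u,v) = | -1  2 | = (-1)(1) - (2)(-3) = 5.
                   | -3  1 |

Its absolute value is |J| = 5 (the area scaling factor).

Substituting x = -u + 2v, y = -3u + v into the integrand,

    28x - 28y → 56u + 28v,

so the integral becomes

    ∬_R (56u + 28v) · |J| du dv = ∫_0^2 ∫_0^3 (280u + 140v) dv du.

Inner (v): 840u + 630.
Outer (u): 2940.

Therefore ∬_D (28x - 28y) dx dy = 2940.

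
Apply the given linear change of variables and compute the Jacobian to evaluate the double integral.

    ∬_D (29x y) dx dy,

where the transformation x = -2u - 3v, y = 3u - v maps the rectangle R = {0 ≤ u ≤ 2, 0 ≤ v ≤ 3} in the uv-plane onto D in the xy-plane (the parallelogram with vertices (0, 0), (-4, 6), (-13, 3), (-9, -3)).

Compute the Jacobian determinant of (x, y) with respect to (u, v):

    ∂(x,y)/∂(u,v) = | -2  -3 | = (-2)(-1) - (-3)(3) = 11.
                   | 3  -1 |

Its absolute value is |J| = 11 (the area scaling factor).

Substituting x = -2u - 3v, y = 3u - v into the integrand,

    29x y → -174u^2 - 203u v + 87v^2,

so the integral becomes

    ∬_R (-174u^2 - 203u v + 87v^2) · |J| du dv = ∫_0^2 ∫_0^3 (-1914u^2 - 2233u v + 957v^2) dv du.

Inner (v): -5742u^2 - 20097u/2 + 8613.
Outer (u): -18183.

Therefore ∬_D (29x y) dx dy = -18183.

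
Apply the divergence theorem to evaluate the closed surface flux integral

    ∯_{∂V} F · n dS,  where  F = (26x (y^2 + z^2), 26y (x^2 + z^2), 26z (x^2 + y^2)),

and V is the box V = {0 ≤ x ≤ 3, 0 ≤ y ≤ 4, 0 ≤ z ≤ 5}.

By the divergence theorem,

    ∯_{∂V} F · n dS = ∭_V (∇ · F) dV.

Compute the divergence:
    ∇ · F = ∂F_x/∂x + ∂F_y/∂y + ∂F_z/∂z = 26y^2 + 26z^2 + 26x^2 + 26z^2 + 26x^2 + 26y^2 = 52x^2 + 52y^2 + 52z^2.

V is a rectangular box, so dV = dx dy dz with 0 ≤ x ≤ 3, 0 ≤ y ≤ 4, 0 ≤ z ≤ 5.

Integrate (52x^2 + 52y^2 + 52z^2) over V as an iterated integral:

    ∭_V (∇·F) dV = ∫_0^{3} ∫_0^{4} ∫_0^{5} (52x^2 + 52y^2 + 52z^2) dz dy dx.

Inner (z from 0 to 5): 260x^2 + 260y^2 + 6500/3.
Middle (y from 0 to 4): 1040x^2 + 42640/3.
Outer (x from 0 to 3): 52000.

Therefore ∯_{∂V} F · n dS = 52000.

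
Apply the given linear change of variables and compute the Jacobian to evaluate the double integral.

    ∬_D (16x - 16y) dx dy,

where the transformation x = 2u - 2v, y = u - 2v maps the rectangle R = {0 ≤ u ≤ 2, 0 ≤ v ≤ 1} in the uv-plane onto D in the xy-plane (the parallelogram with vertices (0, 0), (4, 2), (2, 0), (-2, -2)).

Compute the Jacobian determinant of (x, y) with respect to (u, v):

    ∂(x,y)/∂(u,v) = | 2  -2 | = (2)(-2) - (-2)(1) = -2.
                   | 1  -2 |

Its absolute value is |J| = 2 (the area scaling factor).

Substituting x = 2u - 2v, y = u - 2v into the integrand,

    16x - 16y → 16u,

so the integral becomes

    ∬_R (16u) · |J| du dv = ∫_0^2 ∫_0^1 (32u) dv du.

Inner (v): 32u.
Outer (u): 64.

Therefore ∬_D (16x - 16y) dx dy = 64.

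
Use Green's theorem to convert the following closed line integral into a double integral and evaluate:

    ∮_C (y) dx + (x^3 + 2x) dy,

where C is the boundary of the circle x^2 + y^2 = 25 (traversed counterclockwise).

Green's theorem converts the closed line integral into a double integral over the enclosed region D:

    ∮_C P dx + Q dy = ∬_D (∂Q/∂x - ∂P/∂y) dA.

Here P = y, Q = x^3 + 2x, so

    ∂Q/∂x = 3x^2 + 2,    ∂P/∂y = 1,
    ∂Q/∂x - ∂P/∂y = 3x^2 + 1.

D is the region x^2 + y^2 ≤ 25. Evaluating the double integral:

In polar coordinates (x = r cos θ, y = r sin θ, dA = r dr dθ) the integrand becomes 3r^2cos(θ)^2 + 1, so

    ∬_D (3x^2 + 1) dA = ∫_0^{2π} ∫_0^{5} (3r^2cos(θ)^2 + 1) · r dr dθ.

Inner (r from 0 to 5): 1875cos(θ)^2/4 + 25/2.
Outer (θ from 0 to 2π): 1975π/4.

Therefore ∮_C P dx + Q dy = 1975π/4.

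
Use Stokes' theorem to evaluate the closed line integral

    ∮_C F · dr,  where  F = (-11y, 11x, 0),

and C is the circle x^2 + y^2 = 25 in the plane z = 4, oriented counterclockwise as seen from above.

Let S be the flat disk x^2 + y^2 ≤ 25 in the plane z = 4, with upward unit normal n̂ = ẑ. By Stokes' theorem,

    ∮_C F · dr = ∬_S (∇ × F) · n̂ dS = ∬_D (curl F)_z dA,

where D is the disk x^2 + y^2 ≤ 25.

Compute the curl of F = (-11y, 11x, 0):
    (∇ × F)_x = ∂F_z/∂y - ∂F_y/∂z = 0,
    (∇ × F)_y = ∂F_x/∂z - ∂F_z/∂x = 0,
    (∇ × F)_z = ∂F_y/∂x - ∂F_x/∂y = 22.

On z = 4, (curl F)_z = 22.

Convert to polar (x = r cos θ, y = r sin θ, dA = r dr dθ); the integrand becomes 22, so

    ∬_D (curl F)_z dA = ∫_0^{2π} ∫_0^{5} (22) · r dr dθ.

Inner (r from 0 to 5): 275.
Outer (θ from 0 to 2π): 550π.

Therefore ∮_C F · dr = 550π.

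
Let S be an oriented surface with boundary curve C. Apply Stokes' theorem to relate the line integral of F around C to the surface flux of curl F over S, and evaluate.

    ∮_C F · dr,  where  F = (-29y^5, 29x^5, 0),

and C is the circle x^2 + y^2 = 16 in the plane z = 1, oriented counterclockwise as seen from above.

Let S be the flat disk x^2 + y^2 ≤ 16 in the plane z = 1, with upward unit normal n̂ = ẑ. By Stokes' theorem,

    ∮_C F · dr = ∬_S (∇ × F) · n̂ dS = ∬_D (curl F)_z dA,

where D is the disk x^2 + y^2 ≤ 16.

Compute the curl of F = (-29y^5, 29x^5, 0):
    (∇ × F)_x = ∂F_z/∂y - ∂F_y/∂z = 0,
    (∇ × F)_y = ∂F_x/∂z - ∂F_z/∂x = 0,
    (∇ × F)_z = ∂F_y/∂x - ∂F_x/∂y = 145x^4 + 145y^4.

On z = 1, (curl F)_z = 145x^4 + 145y^4.

Convert to polar (x = r cos θ, y = r sin θ, dA = r dr dθ); the integrand becomes 145r^4(sin(θ)^4 + cos(θ)^4), so

    ∬_D (curl F)_z dA = ∫_0^{2π} ∫_0^{4} (145r^4(sin(θ)^4 + cos(θ)^4)) · r dr dθ.

Inner (r from 0 to 4): 296960sin(θ)^4/3 + 296960cos(θ)^4/3.
Outer (θ from 0 to 2π): 148480π.

Therefore ∮_C F · dr = 148480π.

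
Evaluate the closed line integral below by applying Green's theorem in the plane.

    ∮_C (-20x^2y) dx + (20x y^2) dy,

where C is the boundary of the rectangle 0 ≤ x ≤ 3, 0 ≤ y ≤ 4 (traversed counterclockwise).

Green's theorem converts the closed line integral into a double integral over the enclosed region D:

    ∮_C P dx + Q dy = ∬_D (∂Q/∂x - ∂P/∂y) dA.

Here P = -20x^2y, Q = 20x y^2, so

    ∂Q/∂x = 20y^2,    ∂P/∂y = -20x^2,
    ∂Q/∂x - ∂P/∂y = 20x^2 + 20y^2.

D is the region 0 ≤ x ≤ 3, 0 ≤ y ≤ 4. Evaluating the double integral:

    ∬_D (20x^2 + 20y^2) dA = ∫_0^{3} ∫_0^{4} (20x^2 + 20y^2) dy dx.

Inner (y from 0 to 4): 80x^2 + 1280/3.
Outer (x from 0 to 3): 2000.

Therefore ∮_C P dx + Q dy = 2000.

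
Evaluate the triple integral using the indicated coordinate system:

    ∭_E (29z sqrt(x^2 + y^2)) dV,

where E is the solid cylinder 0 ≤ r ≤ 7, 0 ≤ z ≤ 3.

In cylindrical coordinates, x = r cos(θ), y = r sin(θ), z = z, and dV = r dr dθ dz.

The integrand becomes 29r z, so

    ∭_E (29z sqrt(x^2 + y^2)) dV = ∫_{0}^{2π} ∫_{0}^{7} ∫_{0}^{3} (29r z) · r dz dr dθ.

Inner (z): 261r^2/2.
Middle (r from 0 to 7): 29841/2.
Outer (θ): 29841π.

Therefore the triple integral equals 29841π.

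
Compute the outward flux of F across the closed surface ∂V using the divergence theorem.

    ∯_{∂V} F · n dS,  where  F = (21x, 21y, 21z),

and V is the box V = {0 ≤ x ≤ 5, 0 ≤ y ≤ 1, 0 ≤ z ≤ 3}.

By the divergence theorem,

    ∯_{∂V} F · n dS = ∭_V (∇ · F) dV.

Compute the divergence:
    ∇ · F = ∂F_x/∂x + ∂F_y/∂y + ∂F_z/∂z = 21 + 21 + 21 = 63.

V is a rectangular box, so dV = dx dy dz with 0 ≤ x ≤ 5, 0 ≤ y ≤ 1, 0 ≤ z ≤ 3.

Integrate (63) over V as an iterated integral:

    ∭_V (∇·F) dV = ∫_0^{5} ∫_0^{1} ∫_0^{3} (63) dz dy dx.

Inner (z from 0 to 3): 189.
Middle (y from 0 to 1): 189.
Outer (x from 0 to 5): 945.

Therefore ∯_{∂V} F · n dS = 945.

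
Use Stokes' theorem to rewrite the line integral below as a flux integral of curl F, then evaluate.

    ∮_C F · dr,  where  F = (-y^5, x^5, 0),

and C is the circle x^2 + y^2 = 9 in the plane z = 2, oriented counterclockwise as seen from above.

Let S be the flat disk x^2 + y^2 ≤ 9 in the plane z = 2, with upward unit normal n̂ = ẑ. By Stokes' theorem,

    ∮_C F · dr = ∬_S (∇ × F) · n̂ dS = ∬_D (curl F)_z dA,

where D is the disk x^2 + y^2 ≤ 9.

Compute the curl of F = (-y^5, x^5, 0):
    (∇ × F)_x = ∂F_z/∂y - ∂F_y/∂z = 0,
    (∇ × F)_y = ∂F_x/∂z - ∂F_z/∂x = 0,
    (∇ × F)_z = ∂F_y/∂x - ∂F_x/∂y = 5x^4 + 5y^4.

On z = 2, (curl F)_z = 5x^4 + 5y^4.

Convert to polar (x = r cos θ, y = r sin θ, dA = r dr dθ); the integrand becomes 5r^4(sin(θ)^4 + cos(θ)^4), so

    ∬_D (curl F)_z dA = ∫_0^{2π} ∫_0^{3} (5r^4(sin(θ)^4 + cos(θ)^4)) · r dr dθ.

Inner (r from 0 to 3): 1215sin(θ)^4/2 + 1215cos(θ)^4/2.
Outer (θ from 0 to 2π): 3645π/4.

Therefore ∮_C F · dr = 3645π/4.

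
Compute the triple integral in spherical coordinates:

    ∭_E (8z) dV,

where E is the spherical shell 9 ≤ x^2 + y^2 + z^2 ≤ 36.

In spherical coordinates, x = ρ sin(φ) cos(θ), y = ρ sin(φ) sin(θ), z = ρ cos(φ), and dV = ρ^2 sin(φ) dρ dφ dθ.

The integrand becomes 8ρ cos(φ), so

    ∭_E (8z) dV = ∫_{0}^{2π} ∫_{0}^{π} ∫_{3}^{6} (8ρ cos(φ)) · ρ^2 sin(φ) dρ dφ dθ.

Inner (ρ): 1215sin(2φ).
Middle (φ): 0.
Outer (θ): 0.

Therefore the triple integral equals 0.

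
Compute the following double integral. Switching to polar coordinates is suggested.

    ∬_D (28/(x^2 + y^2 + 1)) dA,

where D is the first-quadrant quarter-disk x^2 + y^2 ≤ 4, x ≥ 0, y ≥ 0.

The region D is 0 ≤ r ≤ 2, 0 ≤ θ ≤ π/2 in polar coordinates, where x = r cos(θ), y = r sin(θ), and dA = r dr dθ.

Under the substitution, the integrand becomes 28/(r^2 + 1), so

    ∬_D (28/(x^2 + y^2 + 1)) dA = ∫_{0}^{π/2} ∫_{0}^{2} (28/(r^2 + 1)) · r dr dθ.

Inner integral (in r): ∫_{0}^{2} (28/(r^2 + 1)) · r dr = log(6103515625).

Outer integral (in θ): ∫_{0}^{π/2} (log(6103515625)) dθ = 7π log(5).

Therefore ∬_D (28/(x^2 + y^2 + 1)) dA = 7π log(5).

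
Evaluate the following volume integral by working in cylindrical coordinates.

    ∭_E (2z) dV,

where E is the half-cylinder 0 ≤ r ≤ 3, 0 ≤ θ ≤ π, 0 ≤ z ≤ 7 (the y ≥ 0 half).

In cylindrical coordinates, x = r cos(θ), y = r sin(θ), z = z, and dV = r dr dθ dz.

The integrand becomes 2z, so

    ∭_E (2z) dV = ∫_{0}^{π} ∫_{0}^{3} ∫_{0}^{7} (2z) · r dz dr dθ.

Inner (z): 49r.
Middle (r from 0 to 3): 441/2.
Outer (θ): 441π/2.

Therefore the triple integral equals 441π/2.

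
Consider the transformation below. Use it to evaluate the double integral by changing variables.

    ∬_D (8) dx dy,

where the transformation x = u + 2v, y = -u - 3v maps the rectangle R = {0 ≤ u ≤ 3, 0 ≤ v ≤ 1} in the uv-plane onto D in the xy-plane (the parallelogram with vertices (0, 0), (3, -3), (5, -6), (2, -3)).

Compute the Jacobian determinant of (x, y) with respect to (u, v):

    ∂(x,y)/∂(u,v) = | 1  2 | = (1)(-3) - (2)(-1) = -1.
                   | -1  -3 |

Its absolute value is |J| = 1 (the area scaling factor).

Substituting x = u + 2v, y = -u - 3v into the integrand,

    8 → 8,

so the integral becomes

    ∬_R (8) · |J| du dv = ∫_0^3 ∫_0^1 (8) dv du.

Inner (v): 8.
Outer (u): 24.

Therefore ∬_D (8) dx dy = 24.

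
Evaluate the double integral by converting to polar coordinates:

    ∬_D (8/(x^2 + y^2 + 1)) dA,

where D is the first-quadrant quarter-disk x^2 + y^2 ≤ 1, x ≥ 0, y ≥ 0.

The region D is 0 ≤ r ≤ 1, 0 ≤ θ ≤ π/2 in polar coordinates, where x = r cos(θ), y = r sin(θ), and dA = r dr dθ.

Under the substitution, the integrand becomes 8/(r^2 + 1), so

    ∬_D (8/(x^2 + y^2 + 1)) dA = ∫_{0}^{π/2} ∫_{0}^{1} (8/(r^2 + 1)) · r dr dθ.

Inner integral (in r): ∫_{0}^{1} (8/(r^2 + 1)) · r dr = log(16).

Outer integral (in θ): ∫_{0}^{π/2} (log(16)) dθ = 2π log(2).

Therefore ∬_D (8/(x^2 + y^2 + 1)) dA = 2π log(2).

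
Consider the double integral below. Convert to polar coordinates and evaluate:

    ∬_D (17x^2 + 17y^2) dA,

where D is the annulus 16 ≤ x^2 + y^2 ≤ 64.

The region D is 4 ≤ r ≤ 8, 0 ≤ θ ≤ 2π in polar coordinates, where x = r cos(θ), y = r sin(θ), and dA = r dr dθ.

Under the substitution, the integrand becomes 17r^2, so

    ∬_D (17x^2 + 17y^2) dA = ∫_{0}^{2π} ∫_{4}^{8} (17r^2) · r dr dθ.

Inner integral (in r): ∫_{4}^{8} (17r^2) · r dr = 16320.

Outer integral (in θ): ∫_{0}^{2π} (16320) dθ = 32640π.

Therefore ∬_D (17x^2 + 17y^2) dA = 32640π.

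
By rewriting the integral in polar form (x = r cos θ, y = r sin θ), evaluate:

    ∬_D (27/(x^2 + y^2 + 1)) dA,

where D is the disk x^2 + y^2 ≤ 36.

The region D is 0 ≤ r ≤ 6, 0 ≤ θ ≤ 2π in polar coordinates, where x = r cos(θ), y = r sin(θ), and dA = r dr dθ.

Under the substitution, the integrand becomes 27/(r^2 + 1), so

    ∬_D (27/(x^2 + y^2 + 1)) dA = ∫_{0}^{2π} ∫_{0}^{6} (27/(r^2 + 1)) · r dr dθ.

Inner integral (in r): ∫_{0}^{6} (27/(r^2 + 1)) · r dr = 27log(37)/2.

Outer integral (in θ): ∫_{0}^{2π} (27log(37)/2) dθ = 27π log(37).

Therefore ∬_D (27/(x^2 + y^2 + 1)) dA = 27π log(37).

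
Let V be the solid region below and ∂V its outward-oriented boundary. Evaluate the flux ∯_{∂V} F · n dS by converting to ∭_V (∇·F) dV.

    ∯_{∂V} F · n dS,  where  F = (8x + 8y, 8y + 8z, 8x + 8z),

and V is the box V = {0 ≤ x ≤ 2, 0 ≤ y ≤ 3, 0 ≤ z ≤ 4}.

By the divergence theorem,

    ∯_{∂V} F · n dS = ∭_V (∇ · F) dV.

Compute the divergence:
    ∇ · F = ∂F_x/∂x + ∂F_y/∂y + ∂F_z/∂z = 8 + 8 + 8 = 24.

V is a rectangular box, so dV = dx dy dz with 0 ≤ x ≤ 2, 0 ≤ y ≤ 3, 0 ≤ z ≤ 4.

Integrate (24) over V as an iterated integral:

    ∭_V (∇·F) dV = ∫_0^{2} ∫_0^{3} ∫_0^{4} (24) dz dy dx.

Inner (z from 0 to 4): 96.
Middle (y from 0 to 3): 288.
Outer (x from 0 to 2): 576.

Therefore ∯_{∂V} F · n dS = 576.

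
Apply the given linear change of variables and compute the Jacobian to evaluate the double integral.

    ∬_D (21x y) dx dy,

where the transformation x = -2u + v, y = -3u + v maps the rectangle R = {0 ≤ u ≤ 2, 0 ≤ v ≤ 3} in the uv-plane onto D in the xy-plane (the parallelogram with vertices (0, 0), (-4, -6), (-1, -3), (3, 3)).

Compute the Jacobian determinant of (x, y) with respect to (u, v):

    ∂(x,y)/∂(u,v) = | -2  1 | = (-2)(1) - (1)(-3) = 1.
                   | -3  1 |

Its absolute value is |J| = 1 (the area scaling factor).

Substituting x = -2u + v, y = -3u + v into the integrand,

    21x y → 126u^2 - 105u v + 21v^2,

so the integral becomes

    ∬_R (126u^2 - 105u v + 21v^2) · |J| du dv = ∫_0^2 ∫_0^3 (126u^2 - 105u v + 21v^2) dv du.

Inner (v): 378u^2 - 945u/2 + 189.
Outer (u): 441.

Therefore ∬_D (21x y) dx dy = 441.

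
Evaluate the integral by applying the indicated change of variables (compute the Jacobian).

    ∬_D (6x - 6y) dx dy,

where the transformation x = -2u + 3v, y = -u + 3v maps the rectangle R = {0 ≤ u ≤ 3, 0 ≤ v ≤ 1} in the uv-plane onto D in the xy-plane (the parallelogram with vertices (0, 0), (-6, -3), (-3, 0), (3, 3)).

Compute the Jacobian determinant of (x, y) with respect to (u, v):

    ∂(x,y)/∂(u,v) = | -2  3 | = (-2)(3) - (3)(-1) = -3.
                   | -1  3 |

Its absolute value is |J| = 3 (the area scaling factor).

Substituting x = -2u + 3v, y = -u + 3v into the integrand,

    6x - 6y → -6u,

so the integral becomes

    ∬_R (-6u) · |J| du dv = ∫_0^3 ∫_0^1 (-18u) dv du.

Inner (v): -18u.
Outer (u): -81.

Therefore ∬_D (6x - 6y) dx dy = -81.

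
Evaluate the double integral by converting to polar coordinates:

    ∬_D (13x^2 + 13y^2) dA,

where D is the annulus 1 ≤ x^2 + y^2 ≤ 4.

The region D is 1 ≤ r ≤ 2, 0 ≤ θ ≤ 2π in polar coordinates, where x = r cos(θ), y = r sin(θ), and dA = r dr dθ.

Under the substitution, the integrand becomes 13r^2, so

    ∬_D (13x^2 + 13y^2) dA = ∫_{0}^{2π} ∫_{1}^{2} (13r^2) · r dr dθ.

Inner integral (in r): ∫_{1}^{2} (13r^2) · r dr = 195/4.

Outer integral (in θ): ∫_{0}^{2π} (195/4) dθ = 195π/2.

Therefore ∬_D (13x^2 + 13y^2) dA = 195π/2.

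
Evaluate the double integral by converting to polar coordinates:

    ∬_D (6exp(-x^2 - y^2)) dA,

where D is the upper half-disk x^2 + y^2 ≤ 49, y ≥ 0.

The region D is 0 ≤ r ≤ 7, 0 ≤ θ ≤ π in polar coordinates, where x = r cos(θ), y = r sin(θ), and dA = r dr dθ.

Under the substitution, the integrand becomes 6exp(-r^2), so

    ∬_D (6exp(-x^2 - y^2)) dA = ∫_{0}^{π} ∫_{0}^{7} (6exp(-r^2)) · r dr dθ.

Inner integral (in r): ∫_{0}^{7} (6exp(-r^2)) · r dr = 3 - 3exp(-49).

Outer integral (in θ): ∫_{0}^{π} (3 - 3exp(-49)) dθ = -3π exp(-49) + 3π.

Therefore ∬_D (6exp(-x^2 - y^2)) dA = -3π exp(-49) + 3π.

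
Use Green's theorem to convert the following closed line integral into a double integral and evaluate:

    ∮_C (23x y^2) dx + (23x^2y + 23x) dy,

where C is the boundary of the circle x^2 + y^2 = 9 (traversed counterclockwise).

Green's theorem converts the closed line integral into a double integral over the enclosed region D:

    ∮_C P dx + Q dy = ∬_D (∂Q/∂x - ∂P/∂y) dA.

Here P = 23x y^2, Q = 23x^2y + 23x, so

    ∂Q/∂x = 46x y + 23,    ∂P/∂y = 46x y,
    ∂Q/∂x - ∂P/∂y = 23.

D is the region x^2 + y^2 ≤ 9. Evaluating the double integral:

In polar coordinates (x = r cos θ, y = r sin θ, dA = r dr dθ) the integrand becomes 23, so

    ∬_D (23) dA = ∫_0^{2π} ∫_0^{3} (23) · r dr dθ.

Inner (r from 0 to 3): 207/2.
Outer (θ from 0 to 2π): 207π.

Therefore ∮_C P dx + Q dy = 207π.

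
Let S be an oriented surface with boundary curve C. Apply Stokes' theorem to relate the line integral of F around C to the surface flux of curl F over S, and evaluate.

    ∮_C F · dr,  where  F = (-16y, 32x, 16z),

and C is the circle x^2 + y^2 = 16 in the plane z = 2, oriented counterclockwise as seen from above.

Let S be the flat disk x^2 + y^2 ≤ 16 in the plane z = 2, with upward unit normal n̂ = ẑ. By Stokes' theorem,

    ∮_C F · dr = ∬_S (∇ × F) · n̂ dS = ∬_D (curl F)_z dA,

where D is the disk x^2 + y^2 ≤ 16.

Compute the curl of F = (-16y, 32x, 16z):
    (∇ × F)_x = ∂F_z/∂y - ∂F_y/∂z = 0,
    (∇ × F)_y = ∂F_x/∂z - ∂F_z/∂x = 0,
    (∇ × F)_z = ∂F_y/∂x - ∂F_x/∂y = 48.

On z = 2, (curl F)_z = 48.

Convert to polar (x = r cos θ, y = r sin θ, dA = r dr dθ); the integrand becomes 48, so

    ∬_D (curl F)_z dA = ∫_0^{2π} ∫_0^{4} (48) · r dr dθ.

Inner (r from 0 to 4): 384.
Outer (θ from 0 to 2π): 768π.

Therefore ∮_C F · dr = 768π.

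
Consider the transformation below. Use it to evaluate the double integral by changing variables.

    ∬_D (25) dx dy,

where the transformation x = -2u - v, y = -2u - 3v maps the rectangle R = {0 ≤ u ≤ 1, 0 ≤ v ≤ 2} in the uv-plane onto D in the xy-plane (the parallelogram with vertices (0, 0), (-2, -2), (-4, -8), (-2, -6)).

Compute the Jacobian determinant of (x, y) with respect to (u, v):

    ∂(x,y)/∂(u,v) = | -2  -1 | = (-2)(-3) - (-1)(-2) = 4.
                   | -2  -3 |

Its absolute value is |J| = 4 (the area scaling factor).

Substituting x = -2u - v, y = -2u - 3v into the integrand,

    25 → 25,

so the integral becomes

    ∬_R (25) · |J| du dv = ∫_0^1 ∫_0^2 (100) dv du.

Inner (v): 200.
Outer (u): 200.

Therefore ∬_D (25) dx dy = 200.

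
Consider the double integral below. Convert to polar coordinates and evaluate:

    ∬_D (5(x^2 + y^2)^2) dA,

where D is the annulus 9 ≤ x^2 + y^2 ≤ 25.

The region D is 3 ≤ r ≤ 5, 0 ≤ θ ≤ 2π in polar coordinates, where x = r cos(θ), y = r sin(θ), and dA = r dr dθ.

Under the substitution, the integrand becomes 5r^4, so

    ∬_D (5(x^2 + y^2)^2) dA = ∫_{0}^{2π} ∫_{3}^{5} (5r^4) · r dr dθ.

Inner integral (in r): ∫_{3}^{5} (5r^4) · r dr = 37240/3.

Outer integral (in θ): ∫_{0}^{2π} (37240/3) dθ = 74480π/3.

Therefore ∬_D (5(x^2 + y^2)^2) dA = 74480π/3.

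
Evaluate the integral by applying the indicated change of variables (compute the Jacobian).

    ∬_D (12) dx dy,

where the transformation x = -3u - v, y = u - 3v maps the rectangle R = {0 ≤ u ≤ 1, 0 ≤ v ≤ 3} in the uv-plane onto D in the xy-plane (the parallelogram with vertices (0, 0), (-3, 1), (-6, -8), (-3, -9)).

Compute the Jacobian determinant of (x, y) with respect to (u, v):

    ∂(x,y)/∂(u,v) = | -3  -1 | = (-3)(-3) - (-1)(1) = 10.
                   | 1  -3 |

Its absolute value is |J| = 10 (the area scaling factor).

Substituting x = -3u - v, y = u - 3v into the integrand,

    12 → 12,

so the integral becomes

    ∬_R (12) · |J| du dv = ∫_0^1 ∫_0^3 (120) dv du.

Inner (v): 360.
Outer (u): 360.

Therefore ∬_D (12) dx dy = 360.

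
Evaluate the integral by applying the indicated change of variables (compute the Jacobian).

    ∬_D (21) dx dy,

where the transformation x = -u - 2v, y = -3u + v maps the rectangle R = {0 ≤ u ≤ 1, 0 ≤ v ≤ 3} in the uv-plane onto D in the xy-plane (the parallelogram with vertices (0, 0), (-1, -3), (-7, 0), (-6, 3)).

Compute the Jacobian determinant of (x, y) with respect to (u, v):

    ∂(x,y)/∂(u,v) = | -1  -2 | = (-1)(1) - (-2)(-3) = -7.
                   | -3  1 |

Its absolute value is |J| = 7 (the area scaling factor).

Substituting x = -u - 2v, y = -3u + v into the integrand,

    21 → 21,

so the integral becomes

    ∬_R (21) · |J| du dv = ∫_0^1 ∫_0^3 (147) dv du.

Inner (v): 441.
Outer (u): 441.

Therefore ∬_D (21) dx dy = 441.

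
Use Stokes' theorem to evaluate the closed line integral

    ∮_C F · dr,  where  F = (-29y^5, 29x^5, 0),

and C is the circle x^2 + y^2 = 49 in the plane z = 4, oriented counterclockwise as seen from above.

Let S be the flat disk x^2 + y^2 ≤ 49 in the plane z = 4, with upward unit normal n̂ = ẑ. By Stokes' theorem,

    ∮_C F · dr = ∬_S (∇ × F) · n̂ dS = ∬_D (curl F)_z dA,

where D is the disk x^2 + y^2 ≤ 49.

Compute the curl of F = (-29y^5, 29x^5, 0):
    (∇ × F)_x = ∂F_z/∂y - ∂F_y/∂z = 0,
    (∇ × F)_y = ∂F_x/∂z - ∂F_z/∂x = 0,
    (∇ × F)_z = ∂F_y/∂x - ∂F_x/∂y = 145x^4 + 145y^4.

On z = 4, (curl F)_z = 145x^4 + 145y^4.

Convert to polar (x = r cos θ, y = r sin θ, dA = r dr dθ); the integrand becomes 145r^4(sin(θ)^4 + cos(θ)^4), so

    ∬_D (curl F)_z dA = ∫_0^{2π} ∫_0^{7} (145r^4(sin(θ)^4 + cos(θ)^4)) · r dr dθ.

Inner (r from 0 to 7): 17059105sin(θ)^4/6 + 17059105cos(θ)^4/6.
Outer (θ from 0 to 2π): 17059105π/4.

Therefore ∮_C F · dr = 17059105π/4.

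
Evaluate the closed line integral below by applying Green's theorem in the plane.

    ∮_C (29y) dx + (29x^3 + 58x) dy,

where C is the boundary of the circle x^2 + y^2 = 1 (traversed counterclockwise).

Green's theorem converts the closed line integral into a double integral over the enclosed region D:

    ∮_C P dx + Q dy = ∬_D (∂Q/∂x - ∂P/∂y) dA.

Here P = 29y, Q = 29x^3 + 58x, so

    ∂Q/∂x = 87x^2 + 58,    ∂P/∂y = 29,
    ∂Q/∂x - ∂P/∂y = 87x^2 + 29.

D is the region x^2 + y^2 ≤ 1. Evaluating the double integral:

In polar coordinates (x = r cos θ, y = r sin θ, dA = r dr dθ) the integrand becomes 87r^2cos(θ)^2 + 29, so

    ∬_D (87x^2 + 29) dA = ∫_0^{2π} ∫_0^{1} (87r^2cos(θ)^2 + 29) · r dr dθ.

Inner (r from 0 to 1): 87cos(θ)^2/4 + 29/2.
Outer (θ from 0 to 2π): 203π/4.

Therefore ∮_C P dx + Q dy = 203π/4.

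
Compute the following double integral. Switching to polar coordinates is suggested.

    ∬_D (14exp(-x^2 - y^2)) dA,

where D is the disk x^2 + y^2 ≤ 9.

The region D is 0 ≤ r ≤ 3, 0 ≤ θ ≤ 2π in polar coordinates, where x = r cos(θ), y = r sin(θ), and dA = r dr dθ.

Under the substitution, the integrand becomes 14exp(-r^2), so

    ∬_D (14exp(-x^2 - y^2)) dA = ∫_{0}^{2π} ∫_{0}^{3} (14exp(-r^2)) · r dr dθ.

Inner integral (in r): ∫_{0}^{3} (14exp(-r^2)) · r dr = 7 - 7exp(-9).

Outer integral (in θ): ∫_{0}^{2π} (7 - 7exp(-9)) dθ = -14π exp(-9) + 14π.

Therefore ∬_D (14exp(-x^2 - y^2)) dA = -14π exp(-9) + 14π.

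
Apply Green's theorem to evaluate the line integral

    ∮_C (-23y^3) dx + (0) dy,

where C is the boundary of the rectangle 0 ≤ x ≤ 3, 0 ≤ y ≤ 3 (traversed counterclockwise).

Green's theorem converts the closed line integral into a double integral over the enclosed region D:

    ∮_C P dx + Q dy = ∬_D (∂Q/∂x - ∂P/∂y) dA.

Here P = -23y^3, Q = 0, so

    ∂Q/∂x = 0,    ∂P/∂y = -69y^2,
    ∂Q/∂x - ∂P/∂y = 69y^2.

D is the region 0 ≤ x ≤ 3, 0 ≤ y ≤ 3. Evaluating the double integral:

    ∬_D (69y^2) dA = ∫_0^{3} ∫_0^{3} (69y^2) dy dx.

Inner (y from 0 to 3): 621.
Outer (x from 0 to 3): 1863.

Therefore ∮_C P dx + Q dy = 1863.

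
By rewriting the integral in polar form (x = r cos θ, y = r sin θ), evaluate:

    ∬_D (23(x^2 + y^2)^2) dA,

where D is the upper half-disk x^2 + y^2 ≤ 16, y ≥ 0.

The region D is 0 ≤ r ≤ 4, 0 ≤ θ ≤ π in polar coordinates, where x = r cos(θ), y = r sin(θ), and dA = r dr dθ.

Under the substitution, the integrand becomes 23r^4, so

    ∬_D (23(x^2 + y^2)^2) dA = ∫_{0}^{π} ∫_{0}^{4} (23r^4) · r dr dθ.

Inner integral (in r): ∫_{0}^{4} (23r^4) · r dr = 47104/3.

Outer integral (in θ): ∫_{0}^{π} (47104/3) dθ = 47104π/3.

Therefore ∬_D (23(x^2 + y^2)^2) dA = 47104π/3.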